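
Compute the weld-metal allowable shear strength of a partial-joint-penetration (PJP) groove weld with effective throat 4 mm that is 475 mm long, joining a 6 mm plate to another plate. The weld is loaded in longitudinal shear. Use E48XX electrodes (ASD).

E48XX → F_EXX = 480 MPa.
Effective throat (given) t_e = 4 mm.
A_we = 4 × 475 = 1900 mm².
F_nw = 0.6 F_EXX = 288 MPa.
R_n/Ω = (288 × 1900) / 2.0 × 10⁻³ = 273.6 kN.

R_n/Ω ≈ 274 kN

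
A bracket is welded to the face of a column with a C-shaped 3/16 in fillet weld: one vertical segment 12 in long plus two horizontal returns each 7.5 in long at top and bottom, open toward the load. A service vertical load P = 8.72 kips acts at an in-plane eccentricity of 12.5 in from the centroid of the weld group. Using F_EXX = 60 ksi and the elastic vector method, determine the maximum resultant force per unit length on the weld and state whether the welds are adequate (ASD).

Total weld length L_w = 27 in. Treat welds as unit-width lines.
Centroid: x̄ = 2×7.5×3.75 / 27 = 2.083 in from the vertical weld.
Polar moment about centroid: J = I_x + I_y = [12³/12 + 2×7.5×6²] + [12×2.083² + 2(7.5³/12 + 7.5×1.667²)] = 848.1 in³.
Direct shear f_v = P/L_w = 8.72 / 27 = 0.323 kip/in (vertical).
Torsion M = P·e = 8.72 × 12.5 = 109 kip·in.
Critical point at (x, y) = (5.417, 6) from centroid. f_tx = M·y/J = 0.7712 kip/in; f_ty = M·x/J = 0.6962 kip/in.
Resultant f_max = √[f_tx² + (f_v + f_ty)²] = √[0.7712² + (0.323 + 0.6962)²] = 1.278 kip/in.
Capacity per unit length: r_n/Ω = (1/2.0) × 0.6 × 60 × (0.707 × 0.1875) = 2.386 kip/in.
1.278 ≤ 2.386 → adequate.

f_max ≈ 1.28 kip/in; adequate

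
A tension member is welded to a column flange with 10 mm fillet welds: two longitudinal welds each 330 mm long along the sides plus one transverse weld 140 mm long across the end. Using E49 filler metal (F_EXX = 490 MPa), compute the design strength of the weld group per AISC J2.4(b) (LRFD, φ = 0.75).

φR_n ≈ 1250 kN

t_e = 0.707 × 10 = 7.07 mm.
R_nwl = 0.6 × 490 × 7.07 × 660 × 10⁻³ = 1372 kN (longitudinal, 2 welds).
R_nwt = 0.6 × 490 × 7.07 × 140 × 10⁻³ = 291 kN (transverse, base value).
(i) R_nwl + R_nwt = 1663 kN; (ii) 0.85 R_nwl + 1.5 R_nwt = 1603 kN.
R_n = max = 1663 kN [governs: (i)]; φR_n = 1247 kN.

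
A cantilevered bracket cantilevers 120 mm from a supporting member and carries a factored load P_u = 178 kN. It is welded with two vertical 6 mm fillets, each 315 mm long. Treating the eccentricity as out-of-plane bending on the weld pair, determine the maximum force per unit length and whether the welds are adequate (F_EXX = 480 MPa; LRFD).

L_w = 2 × 315 = 630 mm; section modulus (unit throat) S = 2 × L²/6 = 33080 mm².
Direct shear f_v = P/L_w = 178×10³/630 = 282.5 N/mm.
Moment M = P × e = 178×10³ × 120 = 21360000 N·mm; bending f_b = M/S = 645.8 N/mm.
f_max = √(f_v² + f_b²) = √(282.5² + 645.8²) = 704.9 N/mm.
φr_n = 0.75 × 0.6 × 480 × (0.707 × 6) = 916.3 N/mm → adequate.

f_max ≈ 705 N/mm; adequate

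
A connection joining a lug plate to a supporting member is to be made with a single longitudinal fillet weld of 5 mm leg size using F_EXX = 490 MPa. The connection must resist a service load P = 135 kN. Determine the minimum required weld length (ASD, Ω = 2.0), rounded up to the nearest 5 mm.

Throat t_e = 0.707 × 5 = 3.535 mm.
r_n/Ω = (0.6 × 490 × 3.535) / 2.0 = 519.6 N/mm = 0.5196 kN/mm.
L_req = P / (r_n/Ω) = 135 / 0.5196 = 259.8 mm total.
Round up → use L = 260 mm.

L = 260 mm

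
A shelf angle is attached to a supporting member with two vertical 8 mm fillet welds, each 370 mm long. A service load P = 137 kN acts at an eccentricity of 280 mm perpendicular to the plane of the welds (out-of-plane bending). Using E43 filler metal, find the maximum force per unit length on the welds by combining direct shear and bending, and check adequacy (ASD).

E43XX → F_EXX = 430 MPa.
L_w = 2 × 370 = 740 mm; section modulus (unit throat) S = 2 × L²/6 = 45630 mm².
Direct shear f_v = P/L_w = 137×10³/740 = 185.1 N/mm.
Moment M = P × e = 137×10³ × 280 = 38360000 N·mm; bending f_b = M/S = 840.6 N/mm.
f_max = √(f_v² + f_b²) = √(185.1² + 840.6²) = 860.8 N/mm.
r_n/Ω = (1/2.0) × 0.6 × 430 × (0.707 × 8) = 729.6 N/mm → NOT adequate.

f_max ≈ 861 N/mm; NOT adequate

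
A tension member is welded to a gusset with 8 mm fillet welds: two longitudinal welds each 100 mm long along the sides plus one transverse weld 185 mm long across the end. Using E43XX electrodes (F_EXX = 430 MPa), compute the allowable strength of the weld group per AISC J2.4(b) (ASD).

t_e = 0.707 × 8 = 5.656 mm.
R_nwl = 0.6 × 430 × 5.656 × 200 × 10⁻³ = 291.8 kN (longitudinal, 2 welds).
R_nwt = 0.6 × 430 × 5.656 × 185 × 10⁻³ = 270 kN (transverse, base value).
(i) R_nwl + R_nwt = 561.8 kN; (ii) 0.85 R_nwl + 1.5 R_nwt = 653 kN.
R_n = max = 653 kN [governs: (ii)]; R_n/Ω = 326.5 kN.

R_n/Ω ≈ 327 kN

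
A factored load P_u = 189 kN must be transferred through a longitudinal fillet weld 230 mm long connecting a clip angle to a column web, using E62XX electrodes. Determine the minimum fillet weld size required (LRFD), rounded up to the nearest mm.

w = 5 mm

E62XX → F_EXX = 620 MPa.
Total weld length L = 230 mm.
Required throat t_e = P_u / (φ × 0.6 F_EXX × L) = 189 / (0.75 × 0.6 × 620 × 230 × 10⁻³) = 2.945 mm.
Required leg w = t_e / 0.707 = 4.166 mm → use 5 mm.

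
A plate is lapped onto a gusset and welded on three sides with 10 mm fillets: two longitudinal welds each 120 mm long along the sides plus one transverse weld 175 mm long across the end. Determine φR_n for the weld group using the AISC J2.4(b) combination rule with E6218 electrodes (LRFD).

E62XX → F_EXX = 620 MPa.
t_e = 0.707 × 10 = 7.07 mm.
R_nwl = 0.6 × 620 × 7.07 × 240 × 10⁻³ = 631.2 kN (longitudinal, 2 welds).
R_nwt = 0.6 × 620 × 7.07 × 175 × 10⁻³ = 460.3 kN (transverse, base value).
(i) R_nwl + R_nwt = 1091 kN; (ii) 0.85 R_nwl + 1.5 R_nwt = 1227 kN.
R_n = max = 1227 kN [governs: (ii)]; φR_n = 920.2 kN.

φR_n ≈ 920 kN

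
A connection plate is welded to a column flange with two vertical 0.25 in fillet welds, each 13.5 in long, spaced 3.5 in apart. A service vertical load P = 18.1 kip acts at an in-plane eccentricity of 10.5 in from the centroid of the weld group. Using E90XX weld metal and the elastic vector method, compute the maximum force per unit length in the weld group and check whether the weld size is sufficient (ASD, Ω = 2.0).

f_max ≈ 2.93 kip/in; adequate

E90XX → F_EXX = 90 ksi.
Total weld length L_w = 27 in. Treat welds as unit-width lines.
Polar moment about centroid: J = 2[d³/12 + d(b/2)²] = 2[13.5³/12 + 13.5×1.75²] = 492.8 in³.
Direct shear f_v = P/L_w = 18.1 / 27 = 0.6704 kip/in (vertical).
Torsion M = P·e = 18.1 × 10.5 = 190.05 kip·in.
Critical point at (x, y) = (1.75, 6.75) from centroid. f_tx = M·y/J = 2.603 kip/in; f_ty = M·x/J = 0.675 kip/in.
Resultant f_max = √[f_tx² + (f_v + f_ty)²] = √[2.603² + (0.6704 + 0.675)²] = 2.93 kip/in.
Capacity per unit length: r_n/Ω = (1/2.0) × 0.6 × 90 × (0.707 × 0.25) = 4.772 kip/in.
2.93 ≤ 4.772 → adequate.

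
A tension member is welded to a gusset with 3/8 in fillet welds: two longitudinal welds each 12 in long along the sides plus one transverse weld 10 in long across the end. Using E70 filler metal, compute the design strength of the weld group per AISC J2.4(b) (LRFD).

φR_n ≈ 296 kips

E70XX → F_EXX = 70 ksi.
t_e = 0.707 × 0.375 = 0.2651 in.
R_nwl = 0.6 × 70 × 0.2651 × 24 = 267.2 kips (longitudinal, 2 welds).
R_nwt = 0.6 × 70 × 0.2651 × 10 = 111.4 kips (transverse, base value).
(i) R_nwl + R_nwt = 378.6 kips; (ii) 0.85 R_nwl + 1.5 R_nwt = 394.2 kips.
R_n = max = 394.2 kips [governs: (ii)]; φR_n = 295.6 kips.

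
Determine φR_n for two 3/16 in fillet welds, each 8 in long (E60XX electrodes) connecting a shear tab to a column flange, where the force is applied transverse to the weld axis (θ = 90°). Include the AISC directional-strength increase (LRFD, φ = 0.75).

φR_n ≈ 85.9 kip

E60XX → F_EXX = 60 ksi.
t_e = 0.707 × 0.1875 = 0.1326 in; A_we = 0.1326 × 16 = 2.121 in².
Directional factor: 1.0 + 0.5 sin^1.5(90°) = 1.5.
F_nw = 0.6 × 60 × 1.5 = 54 ksi.
φR_n = 0.75 × 54 × 2.121 = 85.9 kip.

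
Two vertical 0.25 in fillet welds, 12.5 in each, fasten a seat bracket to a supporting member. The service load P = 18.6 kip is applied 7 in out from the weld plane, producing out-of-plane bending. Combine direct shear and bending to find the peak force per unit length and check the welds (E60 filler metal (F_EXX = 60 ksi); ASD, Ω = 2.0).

L_w = 2 × 12.5 = 25 in; section modulus (unit throat) S = 2 × L²/6 = 52.08 in².
Direct shear f_v = P/L_w = 18.6/25 = 0.744 kip/in.
Moment M = P × e = 18.6 × 7 = 130.2 kip·in; bending f_b = M/S = 2.5 kip/in.
f_max = √(f_v² + f_b²) = √(0.744² + 2.5²) = 2.608 kip/in.
r_n/Ω = (1/2.0) × 0.6 × 60 × (0.707 × 0.25) = 3.181 kip/in → adequate.

f_max ≈ 2.61 kip/in; adequate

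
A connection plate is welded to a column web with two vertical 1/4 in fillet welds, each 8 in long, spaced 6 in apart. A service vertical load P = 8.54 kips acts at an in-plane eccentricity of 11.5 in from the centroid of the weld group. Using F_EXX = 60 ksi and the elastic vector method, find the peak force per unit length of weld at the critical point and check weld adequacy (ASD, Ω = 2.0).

Total weld length L_w = 16 in. Treat welds as unit-width lines.
Polar moment about centroid: J = 2[d³/12 + d(b/2)²] = 2[8³/12 + 8×3²] = 229.3 in³.
Direct shear f_v = P/L_w = 8.54 / 16 = 0.5337 kip/in (vertical).
Torsion M = P·e = 8.54 × 11.5 = 98.21 kip·in.
Critical point at (x, y) = (3, 4) from centroid. f_tx = M·y/J = 1.713 kip/in; f_ty = M·x/J = 1.285 kip/in.
Resultant f_max = √[f_tx² + (f_v + f_ty)²] = √[1.713² + (0.5337 + 1.285)²] = 2.498 kip/in.
Capacity per unit length: r_n/Ω = (1/2.0) × 0.6 × 60 × (0.707 × 0.25) = 3.181 kip/in.
2.498 ≤ 3.181 → adequate.

f_max ≈ 2.5 kip/in; adequate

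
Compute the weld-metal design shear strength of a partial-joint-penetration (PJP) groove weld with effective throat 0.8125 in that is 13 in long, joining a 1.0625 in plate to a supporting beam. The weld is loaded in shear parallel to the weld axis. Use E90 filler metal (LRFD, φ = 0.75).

φR_n ≈ 428 kip

E90XX → F_EXX = 90 ksi.
Effective throat (given) t_e = 0.8125 in.
A_we = 0.8125 × 13 = 10.56 in².
F_nw = 0.6 F_EXX = 54 ksi.
φR_n = 0.75 × 54 × 10.56 = 427.8 kip.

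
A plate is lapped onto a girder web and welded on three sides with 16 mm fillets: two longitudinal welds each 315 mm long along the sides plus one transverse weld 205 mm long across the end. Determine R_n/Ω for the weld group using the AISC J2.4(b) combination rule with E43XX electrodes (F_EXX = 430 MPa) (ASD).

t_e = 0.707 × 16 = 11.31 mm.
R_nwl = 0.6 × 430 × 11.31 × 630 × 10⁻³ = 1839 kN (longitudinal, 2 welds).
R_nwt = 0.6 × 430 × 11.31 × 205 × 10⁻³ = 598.3 kN (transverse, base value).
(i) R_nwl + R_nwt = 2437 kN; (ii) 0.85 R_nwl + 1.5 R_nwt = 2460 kN.
R_n = max = 2460 kN [governs: (ii)]; R_n/Ω = 1230 kN.

R_n/Ω ≈ 1230 kN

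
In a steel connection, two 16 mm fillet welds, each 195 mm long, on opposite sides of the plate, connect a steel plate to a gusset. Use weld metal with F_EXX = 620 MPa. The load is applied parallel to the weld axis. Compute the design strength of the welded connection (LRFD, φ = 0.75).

φR_n ≈ 1230 kN

Effective throat t_e = 0.707 × 16 = 11.31 mm.
Total length L = 390 mm; A_we = 11.31 × 390 = 4412 mm².
F_nw = 0.6 F_EXX = 0.6 × 620 = 372 MPa.
φR_n = 0.75 × 372 × 4412 × 10⁻³ = 1231 kN.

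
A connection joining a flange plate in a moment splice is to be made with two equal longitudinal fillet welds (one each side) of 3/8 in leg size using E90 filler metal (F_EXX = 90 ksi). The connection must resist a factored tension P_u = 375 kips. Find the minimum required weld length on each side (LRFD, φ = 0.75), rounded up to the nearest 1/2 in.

L = 17.5 in on each side

Throat t_e = 0.707 × 0.375 = 0.2651 in.
φr_n = 0.75 × 0.6 × 90 × 0.2651 = 10.74 kips/in.
L_req = P_u / φr_n = 375 / 10.74 = 34.92 in total.
Per side: 34.92 / 2 = 17.46 in.
Round up → use L = 17.5 in on each side.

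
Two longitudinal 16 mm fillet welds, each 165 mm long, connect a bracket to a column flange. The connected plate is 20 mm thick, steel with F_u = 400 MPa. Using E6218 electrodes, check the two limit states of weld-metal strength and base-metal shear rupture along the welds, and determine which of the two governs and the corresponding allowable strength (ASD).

R_n/Ω ≈ 694 kN (weld metal governs)

E62XX → F_EXX = 620 MPa.
t_e = 0.707 × 16 = 11.31 mm; L = 330 mm.
Weld metal: R_n/Ω = (1/2.0) × 0.6 × 620 × 11.31 × 330 × 10⁻³ = 694.3 kN.
Base metal (shear rupture): R_n/Ω = (1/2.0) × 0.6 × 400 × 20 × 330 × 10⁻³ = 792 kN.
Governing: weld metal.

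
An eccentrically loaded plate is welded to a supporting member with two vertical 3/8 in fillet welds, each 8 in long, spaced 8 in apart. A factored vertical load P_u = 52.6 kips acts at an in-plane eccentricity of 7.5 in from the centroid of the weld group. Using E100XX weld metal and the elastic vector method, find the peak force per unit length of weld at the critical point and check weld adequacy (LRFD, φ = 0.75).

f_max ≈ 9.16 kip/in; adequate

E100XX → F_EXX = 100 ksi.
Total weld length L_w = 16 in. Treat welds as unit-width lines.
Polar moment about centroid: J = 2[d³/12 + d(b/2)²] = 2[8³/12 + 8×4²] = 341.3 in³.
Direct shear f_v = P/L_w = 52.6 / 16 = 3.288 kip/in (vertical).
Torsion M = P·e = 52.6 × 7.5 = 394.5 kip·in.
Critical point at (x, y) = (4, 4) from centroid. f_tx = M·y/J = 4.623 kip/in; f_ty = M·x/J = 4.623 kip/in.
Resultant f_max = √[f_tx² + (f_v + f_ty)²] = √[4.623² + (3.288 + 4.623)²] = 9.162 kip/in.
Capacity per unit length: φr_n = 0.75 × 0.6 × 100 × (0.707 × 0.375) = 11.93 kip/in.
9.162 ≤ 11.93 → adequate.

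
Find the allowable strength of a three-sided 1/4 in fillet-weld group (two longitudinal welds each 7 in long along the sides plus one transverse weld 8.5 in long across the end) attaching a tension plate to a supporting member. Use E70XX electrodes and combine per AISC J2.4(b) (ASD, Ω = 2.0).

E70XX → F_EXX = 70 ksi.
t_e = 0.707 × 0.25 = 0.1767 in.
R_nwl = 0.6 × 70 × 0.1767 × 14 = 103.9 kips (longitudinal, 2 welds).
R_nwt = 0.6 × 70 × 0.1767 × 8.5 = 63.1 kips (transverse, base value).
(i) R_nwl + R_nwt = 167 kips; (ii) 0.85 R_nwl + 1.5 R_nwt = 183 kips.
R_n = max = 183 kips [governs: (ii)]; R_n/Ω = 91.49 kips.

R_n/Ω ≈ 91.5 kips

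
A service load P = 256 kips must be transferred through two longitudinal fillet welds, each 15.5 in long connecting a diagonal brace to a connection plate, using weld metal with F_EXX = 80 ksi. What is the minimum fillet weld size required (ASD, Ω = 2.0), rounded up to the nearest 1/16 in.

Total weld length L = 31 in.
Required throat t_e = P × Ω / (0.6 F_EXX × L) = 256 × 2.0 / (0.6 × 80 × 31) = 0.3441 in.
Required leg w = t_e / 0.707 = 0.4867 in → use 1/2 in.

w = 1/2 in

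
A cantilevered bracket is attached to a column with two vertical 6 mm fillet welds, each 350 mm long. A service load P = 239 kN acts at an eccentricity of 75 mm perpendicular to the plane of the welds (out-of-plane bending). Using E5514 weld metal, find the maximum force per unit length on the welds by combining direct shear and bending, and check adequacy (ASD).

E55XX → F_EXX = 550 MPa.
L_w = 2 × 350 = 700 mm; section modulus (unit throat) S = 2 × L²/6 = 40830 mm².
Direct shear f_v = P/L_w = 239×10³/700 = 341.4 N/mm.
Moment M = P × e = 239×10³ × 75 = 17925000 N·mm; bending f_b = M/S = 439 N/mm.
f_max = √(f_v² + f_b²) = √(341.4² + 439²) = 556.1 N/mm.
r_n/Ω = (1/2.0) × 0.6 × 550 × (0.707 × 6) = 699.9 N/mm → adequate.

f_max ≈ 556 N/mm; adequate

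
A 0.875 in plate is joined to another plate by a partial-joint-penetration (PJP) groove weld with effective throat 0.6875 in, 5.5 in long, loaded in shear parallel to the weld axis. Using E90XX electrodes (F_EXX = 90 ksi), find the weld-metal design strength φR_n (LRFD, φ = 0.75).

φR_n ≈ 153 kip

Effective throat (given) t_e = 0.6875 in.
A_we = 0.6875 × 5.5 = 3.781 in².
F_nw = 0.6 F_EXX = 54 ksi.
φR_n = 0.75 × 54 × 3.781 = 153.1 kip.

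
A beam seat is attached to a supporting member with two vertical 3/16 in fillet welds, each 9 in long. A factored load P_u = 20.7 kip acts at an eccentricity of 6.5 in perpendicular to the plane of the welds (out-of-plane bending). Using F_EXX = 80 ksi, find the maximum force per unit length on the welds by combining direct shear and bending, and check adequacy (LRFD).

f_max ≈ 5.11 kip/in; NOT adequate

L_w = 2 × 9 = 18 in; section modulus (unit throat) S = 2 × L²/6 = 27 in².
Direct shear f_v = P/L_w = 20.7/18 = 1.15 kip/in.
Moment M = P × e = 20.7 × 6.5 = 134.55 kip·in; bending f_b = M/S = 4.983 kip/in.
f_max = √(f_v² + f_b²) = √(1.15² + 4.983²) = 5.114 kip/in.
φr_n = 0.75 × 0.6 × 80 × (0.707 × 0.1875) = 4.772 kip/in → NOT adequate.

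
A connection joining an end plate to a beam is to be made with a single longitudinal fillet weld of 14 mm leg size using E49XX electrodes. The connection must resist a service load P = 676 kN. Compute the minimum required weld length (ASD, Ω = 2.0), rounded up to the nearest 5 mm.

L = 465 mm

E49XX → F_EXX = 490 MPa.
Throat t_e = 0.707 × 14 = 9.898 mm.
r_n/Ω = (0.6 × 490 × 9.898) / 2.0 = 1455 N/mm = 1.455 kN/mm.
L_req = P / (r_n/Ω) = 676 / 1.455 = 464.6 mm total.
Round up → use L = 465 mm.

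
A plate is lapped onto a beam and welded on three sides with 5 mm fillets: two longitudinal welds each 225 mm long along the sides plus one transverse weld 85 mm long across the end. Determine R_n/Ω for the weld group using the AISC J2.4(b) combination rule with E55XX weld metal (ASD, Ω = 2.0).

R_n/Ω ≈ 312 kN

E55XX → F_EXX = 550 MPa.
t_e = 0.707 × 5 = 3.535 mm.
R_nwl = 0.6 × 550 × 3.535 × 450 × 10⁻³ = 524.9 kN (longitudinal, 2 welds).
R_nwt = 0.6 × 550 × 3.535 × 85 × 10⁻³ = 99.16 kN (transverse, base value).
(i) R_nwl + R_nwt = 624.1 kN; (ii) 0.85 R_nwl + 1.5 R_nwt = 594.9 kN.
R_n = max = 624.1 kN [governs: (i)]; R_n/Ω = 312.1 kN.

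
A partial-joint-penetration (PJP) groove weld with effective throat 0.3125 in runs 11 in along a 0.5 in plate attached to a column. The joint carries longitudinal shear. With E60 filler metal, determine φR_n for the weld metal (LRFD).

φR_n ≈ 92.8 kip

E60XX → F_EXX = 60 ksi.
Effective throat (given) t_e = 0.3125 in.
A_we = 0.3125 × 11 = 3.438 in².
F_nw = 0.6 F_EXX = 36 ksi.
φR_n = 0.75 × 36 × 3.438 = 92.81 kip.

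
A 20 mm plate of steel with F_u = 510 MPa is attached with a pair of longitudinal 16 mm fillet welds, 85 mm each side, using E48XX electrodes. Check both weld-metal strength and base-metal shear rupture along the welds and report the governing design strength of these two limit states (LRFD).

E48XX → F_EXX = 480 MPa.
t_e = 0.707 × 16 = 11.31 mm; L = 170 mm.
Weld metal: φR_n = 0.75 × 0.6 × 480 × 11.31 × 170 × 10⁻³ = 415.4 kN.
Base metal (shear rupture): φR_n = 0.75 × 0.6 × 510 × 20 × 170 × 10⁻³ = 780.3 kN.
Governing: weld metal.

φR_n ≈ 415 kN (weld metal governs)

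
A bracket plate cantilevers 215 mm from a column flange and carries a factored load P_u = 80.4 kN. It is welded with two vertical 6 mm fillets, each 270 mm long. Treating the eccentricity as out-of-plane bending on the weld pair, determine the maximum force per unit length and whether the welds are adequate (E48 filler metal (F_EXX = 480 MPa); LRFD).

L_w = 2 × 270 = 540 mm; section modulus (unit throat) S = 2 × L²/6 = 24300 mm².
Direct shear f_v = P/L_w = 80.4×10³/540 = 148.9 N/mm.
Moment M = P × e = 80.4×10³ × 215 = 17286000 N·mm; bending f_b = M/S = 711.4 N/mm.
f_max = √(f_v² + f_b²) = √(148.9² + 711.4²) = 726.8 N/mm.
φr_n = 0.75 × 0.6 × 480 × (0.707 × 6) = 916.3 N/mm → adequate.

f_max ≈ 727 N/mm; adequate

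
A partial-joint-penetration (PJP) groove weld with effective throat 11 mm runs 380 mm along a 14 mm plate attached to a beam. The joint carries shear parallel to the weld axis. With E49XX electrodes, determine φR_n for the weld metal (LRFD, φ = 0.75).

E49XX → F_EXX = 490 MPa.
Effective throat (given) t_e = 11 mm.
A_we = 11 × 380 = 4180 mm².
F_nw = 0.6 F_EXX = 294 MPa.
φR_n = 0.75 × 294 × 4180 × 10⁻³ = 921.7 kN.

φR_n ≈ 922 kN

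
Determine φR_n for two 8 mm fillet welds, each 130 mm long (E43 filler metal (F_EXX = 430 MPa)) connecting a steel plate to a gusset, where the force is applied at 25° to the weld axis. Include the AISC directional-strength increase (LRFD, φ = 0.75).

t_e = 0.707 × 8 = 5.656 mm; A_we = 5.656 × 260 = 1471 mm².
Directional factor: 1.0 + 0.5 sin^1.5(25°) = 1.137.
F_nw = 0.6 × 430 × 1.137 = 293.4 MPa.
φR_n = 0.75 × 293.4 × 1471 × 10⁻³ = 323.6 kN.

φR_n ≈ 324 kN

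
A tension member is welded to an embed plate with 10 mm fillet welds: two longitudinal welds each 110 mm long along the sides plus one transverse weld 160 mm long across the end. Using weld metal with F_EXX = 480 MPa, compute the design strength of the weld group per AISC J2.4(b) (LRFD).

φR_n ≈ 652 kN

t_e = 0.707 × 10 = 7.07 mm.
R_nwl = 0.6 × 480 × 7.07 × 220 × 10⁻³ = 448 kN (longitudinal, 2 welds).
R_nwt = 0.6 × 480 × 7.07 × 160 × 10⁻³ = 325.8 kN (transverse, base value).
(i) R_nwl + R_nwt = 773.7 kN; (ii) 0.85 R_nwl + 1.5 R_nwt = 869.4 kN.
R_n = max = 869.4 kN [governs: (ii)]; φR_n = 652.1 kN.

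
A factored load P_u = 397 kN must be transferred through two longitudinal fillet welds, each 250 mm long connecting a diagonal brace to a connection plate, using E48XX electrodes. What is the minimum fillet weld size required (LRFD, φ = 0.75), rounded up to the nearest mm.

w = 6 mm

E48XX → F_EXX = 480 MPa.
Total weld length L = 500 mm.
Required throat t_e = P_u / (φ × 0.6 F_EXX × L) = 397 / (0.75 × 0.6 × 480 × 500 × 10⁻³) = 3.676 mm.
Required leg w = t_e / 0.707 = 5.199 mm → use 6 mm.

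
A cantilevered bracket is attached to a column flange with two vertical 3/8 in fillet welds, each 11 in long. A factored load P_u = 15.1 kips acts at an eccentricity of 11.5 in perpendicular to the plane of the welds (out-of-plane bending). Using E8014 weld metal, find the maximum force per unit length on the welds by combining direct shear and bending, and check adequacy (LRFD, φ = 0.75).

f_max ≈ 4.36 kip/in; adequate

E80XX → F_EXX = 80 ksi.
L_w = 2 × 11 = 22 in; section modulus (unit throat) S = 2 × L²/6 = 40.33 in².
Direct shear f_v = P/L_w = 15.1/22 = 0.6864 kip/in.
Moment M = P × e = 15.1 × 11.5 = 173.65 kip·in; bending f_b = M/S = 4.305 kip/in.
f_max = √(f_v² + f_b²) = √(0.6864² + 4.305²) = 4.36 kip/in.
φr_n = 0.75 × 0.6 × 80 × (0.707 × 0.375) = 9.544 kip/in → adequate.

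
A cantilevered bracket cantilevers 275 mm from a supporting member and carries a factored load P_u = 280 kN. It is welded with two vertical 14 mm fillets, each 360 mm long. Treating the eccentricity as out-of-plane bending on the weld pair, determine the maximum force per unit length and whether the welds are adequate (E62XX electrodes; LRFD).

E62XX → F_EXX = 620 MPa.
L_w = 2 × 360 = 720 mm; section modulus (unit throat) S = 2 × L²/6 = 43200 mm².
Direct shear f_v = P/L_w = 280×10³/720 = 388.9 N/mm.
Moment M = P × e = 280×10³ × 275 = 77000000 N·mm; bending f_b = M/S = 1782 N/mm.
f_max = √(f_v² + f_b²) = √(388.9² + 1782²) = 1824 N/mm.
φr_n = 0.75 × 0.6 × 620 × (0.707 × 14) = 2762 N/mm → adequate.

f_max ≈ 1820 N/mm; adequate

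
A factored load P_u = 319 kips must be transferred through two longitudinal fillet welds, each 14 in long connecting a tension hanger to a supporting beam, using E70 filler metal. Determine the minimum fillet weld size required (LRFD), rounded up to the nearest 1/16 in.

w = 9/16 in

E70XX → F_EXX = 70 ksi.
Total weld length L = 28 in.
Required throat t_e = P_u / (φ × 0.6 F_EXX × L) = 319 / (0.75 × 0.6 × 70 × 28) = 0.3617 in.
Required leg w = t_e / 0.707 = 0.5116 in → use 9/16 in.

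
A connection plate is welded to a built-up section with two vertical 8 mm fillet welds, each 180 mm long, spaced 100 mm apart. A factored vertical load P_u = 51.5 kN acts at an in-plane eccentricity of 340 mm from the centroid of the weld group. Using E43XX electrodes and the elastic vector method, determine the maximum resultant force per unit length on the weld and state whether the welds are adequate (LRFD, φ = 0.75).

f_max ≈ 1040 N/mm; adequate

E43XX → F_EXX = 430 MPa.
Total weld length L_w = 360 mm. Treat welds as unit-width lines.
Polar moment about centroid: J = 2[d³/12 + d(b/2)²] = 2[180³/12 + 180×50²] = 1872000 mm³.
Direct shear f_v = P/L_w = 51.5×10³ / 360 = 143.1 N/mm (vertical).
Torsion M = P·e = 51.5×10³ × 340 = 17510000 N·mm.
Critical point at (x, y) = (50, 90) from centroid. f_tx = M·y/J = 841.8 N/mm; f_ty = M·x/J = 467.7 N/mm.
Resultant f_max = √[f_tx² + (f_v + f_ty)²] = √[841.8² + (143.1 + 467.7)²] = 1040 N/mm.
Capacity per unit length: φr_n = 0.75 × 0.6 × 430 × (0.707 × 8) = 1094 N/mm.
1040 ≤ 1094 → adequate.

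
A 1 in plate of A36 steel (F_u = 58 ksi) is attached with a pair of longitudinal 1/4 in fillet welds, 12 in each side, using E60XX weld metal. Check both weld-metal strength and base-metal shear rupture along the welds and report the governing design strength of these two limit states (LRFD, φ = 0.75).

E60XX → F_EXX = 60 ksi.
t_e = 0.707 × 0.25 = 0.1767 in; L = 24 in.
Weld metal: φR_n = 0.75 × 0.6 × 60 × 0.1767 × 24 = 114.5 kips.
Base metal (shear rupture): φR_n = 0.75 × 0.6 × 58 × 1 × 24 = 626.4 kips.
Governing: weld metal.

φR_n ≈ 115 kips (weld metal governs)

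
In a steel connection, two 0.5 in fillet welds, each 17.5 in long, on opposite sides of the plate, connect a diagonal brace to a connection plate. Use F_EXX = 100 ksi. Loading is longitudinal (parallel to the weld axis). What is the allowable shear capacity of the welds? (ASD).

Effective throat t_e = 0.707 × 0.5 = 0.3535 in.
Total length L = 35 in; A_we = 0.3535 × 35 = 12.37 in².
F_nw = 0.6 F_EXX = 0.6 × 100 = 60 ksi.
R_n = 60 × 12.37 = 742.3 kip; R_n/Ω = 742.3/2.0 = 371.2 kip.

R_n/Ω ≈ 371 kip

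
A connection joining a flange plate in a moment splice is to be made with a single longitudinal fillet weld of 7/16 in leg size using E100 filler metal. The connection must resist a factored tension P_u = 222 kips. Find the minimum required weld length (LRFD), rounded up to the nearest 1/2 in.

E100XX → F_EXX = 100 ksi.
Throat t_e = 0.707 × 0.4375 = 0.3093 in.
φr_n = 0.75 × 0.6 × 100 × 0.3093 = 13.92 kips/in.
L_req = P_u / φr_n = 222 / 13.92 = 15.95 in total.
Round up → use L = 16 in.

L = 16 in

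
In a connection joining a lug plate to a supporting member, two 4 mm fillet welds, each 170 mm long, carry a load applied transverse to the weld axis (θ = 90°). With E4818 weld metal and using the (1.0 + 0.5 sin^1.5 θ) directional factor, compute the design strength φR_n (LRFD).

φR_n ≈ 312 kN

E48XX → F_EXX = 480 MPa.
t_e = 0.707 × 4 = 2.828 mm; A_we = 2.828 × 340 = 961.5 mm².
Directional factor: 1.0 + 0.5 sin^1.5(90°) = 1.5.
F_nw = 0.6 × 480 × 1.5 = 432 MPa.
φR_n = 0.75 × 432 × 961.5 × 10⁻³ = 311.5 kN.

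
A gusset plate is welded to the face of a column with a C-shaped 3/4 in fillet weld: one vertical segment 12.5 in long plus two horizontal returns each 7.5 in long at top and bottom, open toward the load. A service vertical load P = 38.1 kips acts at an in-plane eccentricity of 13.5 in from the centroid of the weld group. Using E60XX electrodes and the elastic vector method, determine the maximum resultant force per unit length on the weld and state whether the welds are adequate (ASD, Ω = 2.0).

E60XX → F_EXX = 60 ksi.
Total weld length L_w = 27.5 in. Treat welds as unit-width lines.
Centroid: x̄ = 2×7.5×3.75 / 27.5 = 2.045 in from the vertical weld.
Polar moment about centroid: J = I_x + I_y = [12.5³/12 + 2×7.5×6.25²] + [12.5×2.045² + 2(7.5³/12 + 7.5×1.705²)] = 914.9 in³.
Direct shear f_v = P/L_w = 38.1 / 27.5 = 1.385 kip/in (vertical).
Torsion M = P·e = 38.1 × 13.5 = 514.35 kip·in.
Critical point at (x, y) = (5.455, 6.25) from centroid. f_tx = M·y/J = 3.514 kip/in; f_ty = M·x/J = 3.067 kip/in.
Resultant f_max = √[f_tx² + (f_v + f_ty)²] = √[3.514² + (1.385 + 3.067)²] = 5.672 kip/in.
Capacity per unit length: r_n/Ω = (1/2.0) × 0.6 × 60 × (0.707 × 0.75) = 9.544 kip/in.
5.672 ≤ 9.544 → adequate.

f_max ≈ 5.67 kip/in; adequate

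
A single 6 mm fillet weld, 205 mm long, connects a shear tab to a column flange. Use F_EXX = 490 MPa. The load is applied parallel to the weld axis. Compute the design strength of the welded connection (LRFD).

Effective throat t_e = 0.707 × 6 = 4.242 mm.
Total length L = 205 mm; A_we = 4.242 × 205 = 869.6 mm².
F_nw = 0.6 F_EXX = 0.6 × 490 = 294 MPa.
φR_n = 0.75 × 294 × 869.6 × 10⁻³ = 191.7 kN.

φR_n ≈ 192 kN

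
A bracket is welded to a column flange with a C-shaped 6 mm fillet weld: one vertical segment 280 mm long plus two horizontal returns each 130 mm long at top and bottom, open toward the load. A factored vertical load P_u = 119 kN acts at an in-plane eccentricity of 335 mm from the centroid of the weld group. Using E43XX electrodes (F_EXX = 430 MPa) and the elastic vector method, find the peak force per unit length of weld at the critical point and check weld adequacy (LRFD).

Total weld length L_w = 540 mm. Treat welds as unit-width lines.
Centroid: x̄ = 2×130×65 / 540 = 31.3 mm from the vertical weld.
Polar moment about centroid: J = I_x + I_y = [280³/12 + 2×130×140²] + [280×31.3² + 2(130³/12 + 130×33.7²)] = 7861000 mm³.
Direct shear f_v = P/L_w = 119×10³ / 540 = 220.4 N/mm (vertical).
Torsion M = P·e = 119×10³ × 335 = 39865000 N·mm.
Critical point at (x, y) = (98.7, 140) from centroid. f_tx = M·y/J = 710 N/mm; f_ty = M·x/J = 500.5 N/mm.
Resultant f_max = √[f_tx² + (f_v + f_ty)²] = √[710² + (220.4 + 500.5)²] = 1012 N/mm.
Capacity per unit length: φr_n = 0.75 × 0.6 × 430 × (0.707 × 6) = 820.8 N/mm.
1012 > 820.8 → NOT adequate.

f_max ≈ 1010 N/mm; NOT adequate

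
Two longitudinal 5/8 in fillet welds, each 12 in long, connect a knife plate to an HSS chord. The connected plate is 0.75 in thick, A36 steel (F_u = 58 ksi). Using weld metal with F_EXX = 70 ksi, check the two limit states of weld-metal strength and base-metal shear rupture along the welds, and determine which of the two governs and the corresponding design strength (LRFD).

φR_n ≈ 334 kips (weld metal governs)

t_e = 0.707 × 0.625 = 0.4419 in; L = 24 in.
Weld metal: φR_n = 0.75 × 0.6 × 70 × 0.4419 × 24 = 334.1 kips.
Base metal (shear rupture): φR_n = 0.75 × 0.6 × 58 × 0.75 × 24 = 469.8 kips.
Governing: weld metal.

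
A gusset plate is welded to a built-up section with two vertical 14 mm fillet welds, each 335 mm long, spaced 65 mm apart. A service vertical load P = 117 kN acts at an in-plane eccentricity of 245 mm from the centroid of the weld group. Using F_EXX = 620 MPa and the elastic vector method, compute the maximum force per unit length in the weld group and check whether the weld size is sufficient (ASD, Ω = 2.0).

Total weld length L_w = 670 mm. Treat welds as unit-width lines.
Polar moment about centroid: J = 2[d³/12 + d(b/2)²] = 2[335³/12 + 335×32.5²] = 6974000 mm³.
Direct shear f_v = P/L_w = 117×10³ / 670 = 174.6 N/mm (vertical).
Torsion M = P·e = 117×10³ × 245 = 28665000 N·mm.
Critical point at (x, y) = (32.5, 167.5) from centroid. f_tx = M·y/J = 688.5 N/mm; f_ty = M·x/J = 133.6 N/mm.
Resultant f_max = √[f_tx² + (f_v + f_ty)²] = √[688.5² + (174.6 + 133.6)²] = 754.4 N/mm.
Capacity per unit length: r_n/Ω = (1/2.0) × 0.6 × 620 × (0.707 × 14) = 1841 N/mm.
754.4 ≤ 1841 → adequate.

f_max ≈ 754 N/mm; adequate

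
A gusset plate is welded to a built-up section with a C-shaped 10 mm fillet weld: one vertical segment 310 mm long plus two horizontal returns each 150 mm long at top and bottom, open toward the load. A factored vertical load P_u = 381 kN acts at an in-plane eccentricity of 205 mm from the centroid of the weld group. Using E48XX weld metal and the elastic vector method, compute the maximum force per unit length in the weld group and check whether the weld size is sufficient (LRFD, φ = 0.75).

E48XX → F_EXX = 480 MPa.
Total weld length L_w = 610 mm. Treat welds as unit-width lines.
Centroid: x̄ = 2×150×75 / 610 = 36.89 mm from the vertical weld.
Polar moment about centroid: J = I_x + I_y = [310³/12 + 2×150×155²] + [310×36.89² + 2(150³/12 + 150×38.11²)] = 11110000 mm³.
Direct shear f_v = P/L_w = 381×10³ / 610 = 624.6 N/mm (vertical).
Torsion M = P·e = 381×10³ × 205 = 78105000 N·mm.
Critical point at (x, y) = (113.1, 155) from centroid. f_tx = M·y/J = 1090 N/mm; f_ty = M·x/J = 795.2 N/mm.
Resultant f_max = √[f_tx² + (f_v + f_ty)²] = √[1090² + (624.6 + 795.2)²] = 1790 N/mm.
Capacity per unit length: φr_n = 0.75 × 0.6 × 480 × (0.707 × 10) = 1527 N/mm.
1790 > 1527 → NOT adequate.

f_max ≈ 1790 N/mm; NOT adequate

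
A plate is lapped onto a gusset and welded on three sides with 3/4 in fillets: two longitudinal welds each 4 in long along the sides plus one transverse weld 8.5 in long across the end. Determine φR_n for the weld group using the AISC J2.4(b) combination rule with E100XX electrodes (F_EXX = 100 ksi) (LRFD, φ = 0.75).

t_e = 0.707 × 0.75 = 0.5302 in.
R_nwl = 0.6 × 100 × 0.5302 × 8 = 254.5 kips (longitudinal, 2 welds).
R_nwt = 0.6 × 100 × 0.5302 × 8.5 = 270.4 kips (transverse, base value).
(i) R_nwl + R_nwt = 524.9 kips; (ii) 0.85 R_nwl + 1.5 R_nwt = 622 kips.
R_n = max = 622 kips [governs: (ii)]; φR_n = 466.5 kips.

φR_n ≈ 466 kips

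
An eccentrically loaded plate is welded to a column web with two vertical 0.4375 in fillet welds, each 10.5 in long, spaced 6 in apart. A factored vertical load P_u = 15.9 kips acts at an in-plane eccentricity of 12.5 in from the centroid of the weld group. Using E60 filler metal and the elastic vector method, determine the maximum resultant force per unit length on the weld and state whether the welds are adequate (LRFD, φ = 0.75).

E60XX → F_EXX = 60 ksi.
Total weld length L_w = 21 in. Treat welds as unit-width lines.
Polar moment about centroid: J = 2[d³/12 + d(b/2)²] = 2[10.5³/12 + 10.5×3²] = 381.9 in³.
Direct shear f_v = P/L_w = 15.9 / 21 = 0.7571 kip/in (vertical).
Torsion M = P·e = 15.9 × 12.5 = 198.75 kip·in.
Critical point at (x, y) = (3, 5.25) from centroid. f_tx = M·y/J = 2.732 kip/in; f_ty = M·x/J = 1.561 kip/in.
Resultant f_max = √[f_tx² + (f_v + f_ty)²] = √[2.732² + (0.7571 + 1.561)²] = 3.583 kip/in.
Capacity per unit length: φr_n = 0.75 × 0.6 × 60 × (0.707 × 0.4375) = 8.351 kip/in.
3.583 ≤ 8.351 → adequate.

f_max ≈ 3.58 kip/in; adequate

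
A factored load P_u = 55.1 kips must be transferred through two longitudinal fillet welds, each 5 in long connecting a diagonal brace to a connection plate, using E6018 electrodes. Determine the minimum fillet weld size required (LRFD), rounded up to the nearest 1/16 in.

w = 5/16 in

E60XX → F_EXX = 60 ksi.
Total weld length L = 10 in.
Required throat t_e = P_u / (φ × 0.6 F_EXX × L) = 55.1 / (0.75 × 0.6 × 60 × 10) = 0.2041 in.
Required leg w = t_e / 0.707 = 0.2886 in → use 5/16 in.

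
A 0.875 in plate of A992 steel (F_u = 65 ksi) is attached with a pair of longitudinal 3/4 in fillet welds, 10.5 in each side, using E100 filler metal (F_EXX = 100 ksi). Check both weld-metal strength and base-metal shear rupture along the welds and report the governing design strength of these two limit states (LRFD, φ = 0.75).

φR_n ≈ 501 kip (weld metal governs)

t_e = 0.707 × 0.75 = 0.5302 in; L = 21 in.
Weld metal: φR_n = 0.75 × 0.6 × 100 × 0.5302 × 21 = 501.1 kip.
Base metal (shear rupture): φR_n = 0.75 × 0.6 × 65 × 0.875 × 21 = 537.5 kip.
Governing: weld metal.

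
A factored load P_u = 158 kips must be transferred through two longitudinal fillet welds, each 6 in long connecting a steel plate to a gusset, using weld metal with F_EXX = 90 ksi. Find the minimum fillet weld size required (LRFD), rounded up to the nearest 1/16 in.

Total weld length L = 12 in.
Required throat t_e = P_u / (φ × 0.6 F_EXX × L) = 158 / (0.75 × 0.6 × 90 × 12) = 0.3251 in.
Required leg w = t_e / 0.707 = 0.4598 in → use 1/2 in.

w = 1/2 in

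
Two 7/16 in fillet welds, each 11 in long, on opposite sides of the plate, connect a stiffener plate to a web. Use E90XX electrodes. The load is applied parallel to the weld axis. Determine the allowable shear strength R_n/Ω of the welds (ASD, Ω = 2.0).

R_n/Ω ≈ 184 kip

E90XX → F_EXX = 90 ksi.
Effective throat t_e = 0.707 × 0.4375 = 0.3093 in.
Total length L = 22 in; A_we = 0.3093 × 22 = 6.805 in².
F_nw = 0.6 F_EXX = 0.6 × 90 = 54 ksi.
R_n = 54 × 6.805 = 367.5 kip; R_n/Ω = 367.5/2.0 = 183.7 kip.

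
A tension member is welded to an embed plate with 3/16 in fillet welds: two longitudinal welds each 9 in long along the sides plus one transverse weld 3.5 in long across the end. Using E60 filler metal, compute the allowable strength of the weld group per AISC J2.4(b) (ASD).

E60XX → F_EXX = 60 ksi.
t_e = 0.707 × 0.1875 = 0.1326 in.
R_nwl = 0.6 × 60 × 0.1326 × 18 = 85.9 kips (longitudinal, 2 welds).
R_nwt = 0.6 × 60 × 0.1326 × 3.5 = 16.7 kips (transverse, base value).
(i) R_nwl + R_nwt = 102.6 kips; (ii) 0.85 R_nwl + 1.5 R_nwt = 98.07 kips.
R_n = max = 102.6 kips [governs: (i)]; R_n/Ω = 51.3 kips.

R_n/Ω ≈ 51.3 kips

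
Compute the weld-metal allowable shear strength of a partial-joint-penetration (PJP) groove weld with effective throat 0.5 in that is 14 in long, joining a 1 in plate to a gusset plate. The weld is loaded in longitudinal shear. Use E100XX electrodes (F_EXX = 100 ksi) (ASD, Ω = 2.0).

R_n/Ω ≈ 210 kip

Effective throat (given) t_e = 0.5 in.
A_we = 0.5 × 14 = 7 in².
F_nw = 0.6 F_EXX = 60 ksi.
R_n/Ω = (60 × 7) / 2.0 = 210 kip.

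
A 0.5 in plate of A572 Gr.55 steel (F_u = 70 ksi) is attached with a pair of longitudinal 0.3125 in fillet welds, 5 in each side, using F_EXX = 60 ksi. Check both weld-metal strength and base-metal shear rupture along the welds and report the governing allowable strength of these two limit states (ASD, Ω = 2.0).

t_e = 0.707 × 0.3125 = 0.2209 in; L = 10 in.
Weld metal: R_n/Ω = (1/2.0) × 0.6 × 60 × 0.2209 × 10 = 39.77 kips.
Base metal (shear rupture): R_n/Ω = (1/2.0) × 0.6 × 70 × 0.5 × 10 = 105 kips.
Governing: weld metal.

R_n/Ω ≈ 39.8 kips (weld metal governs)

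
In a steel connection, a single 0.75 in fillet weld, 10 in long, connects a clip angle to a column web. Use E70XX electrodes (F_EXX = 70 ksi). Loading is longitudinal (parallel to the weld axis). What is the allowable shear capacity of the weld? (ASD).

R_n/Ω ≈ 111 kips

Effective throat t_e = 0.707 × 0.75 = 0.5302 in.
Total length L = 10 in; A_we = 0.5302 × 10 = 5.303 in².
F_nw = 0.6 F_EXX = 0.6 × 70 = 42 ksi.
R_n = 42 × 5.303 = 222.7 kips; R_n/Ω = 222.7/2.0 = 111.4 kips.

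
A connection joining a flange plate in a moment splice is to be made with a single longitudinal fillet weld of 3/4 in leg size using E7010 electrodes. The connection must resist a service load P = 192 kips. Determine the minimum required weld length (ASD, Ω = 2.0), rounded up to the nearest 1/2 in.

E70XX → F_EXX = 70 ksi.
Throat t_e = 0.707 × 0.75 = 0.5302 in.
r_n/Ω = (0.6 × 70 × 0.5302) / 2.0 = 11.14 kip/in.
L_req = P / (r_n/Ω) = 192 / 11.14 = 17.24 in total.
Round up → use L = 17.5 in.

L = 17.5 in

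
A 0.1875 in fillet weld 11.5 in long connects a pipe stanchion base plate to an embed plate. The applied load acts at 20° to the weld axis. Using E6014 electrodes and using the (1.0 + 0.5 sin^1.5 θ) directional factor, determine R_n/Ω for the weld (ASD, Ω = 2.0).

E60XX → F_EXX = 60 ksi.
t_e = 0.707 × 0.1875 = 0.1326 in; A_we = 0.1326 × 11.5 = 1.524 in².
Directional factor: 1.0 + 0.5 sin^1.5(20°) = 1.1.
F_nw = 0.6 × 60 × 1.1 = 39.6 ksi.
R_n/Ω = (39.6 × 1.524) / 2.0 = 30.18 kips.

R_n/Ω ≈ 30.2 kips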